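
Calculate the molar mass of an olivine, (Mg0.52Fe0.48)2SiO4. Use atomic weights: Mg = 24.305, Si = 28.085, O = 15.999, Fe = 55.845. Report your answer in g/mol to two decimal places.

M = 1.04×24.305 + 0.96×55.845 + 1×28.085 + 4×15.999

170.97 g/mol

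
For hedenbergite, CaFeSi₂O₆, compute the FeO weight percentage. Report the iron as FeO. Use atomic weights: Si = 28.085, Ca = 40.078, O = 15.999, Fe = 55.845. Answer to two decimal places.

28.96 wt%

M(CaFeSi₂O₆) = 248.087 g/mol; M(FeO) = 71.844 g/mol.
Moles FeO per formula unit = 1 Fe ÷ 1 = 1.0000.
FeO fraction = (1.0000 × 71.844) / 248.087 = 71.844/248.087 = 0.2896.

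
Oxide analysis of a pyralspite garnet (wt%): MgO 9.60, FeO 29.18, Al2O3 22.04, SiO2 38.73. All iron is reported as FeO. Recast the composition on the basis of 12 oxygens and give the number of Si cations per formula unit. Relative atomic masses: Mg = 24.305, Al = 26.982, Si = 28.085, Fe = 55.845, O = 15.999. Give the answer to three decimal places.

2.996 Si apfu

9.60 wt% MgO ÷ 40.304 g/mol = 0.23819 mol, giving 0.23819 Mg and 0.23819 O.
29.18 wt% FeO ÷ 71.844 g/mol = 0.40616 mol, giving 0.40616 Fe and 0.40616 O.
22.04 wt% Al2O3 ÷ 101.961 g/mol = 0.21616 mol, giving 0.43232 Al and 0.64848 O.
38.73 wt% SiO2 ÷ 60.083 g/mol = 0.64461 mol, giving 0.64461 Si and 1.28922 O.
Oxygen sums to 2.58205; scaling by 12/2.58205 = 4.64747 puts the formula on 12 O.
Si: 0.64461 × 4.64747 = 2.996 atoms per formula unit.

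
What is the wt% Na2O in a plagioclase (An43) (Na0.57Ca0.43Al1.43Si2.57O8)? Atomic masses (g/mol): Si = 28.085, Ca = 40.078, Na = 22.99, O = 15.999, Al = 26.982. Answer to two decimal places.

Formula mass = 269.093 g/mol.
0.57 Na → 0.2850 mol Na2O per formula unit; M(Na2O) = 61.979, so Na2O mass = 17.664 g.
17.664/269.093 × 100 = 6.56 wt%.

6.56 wt%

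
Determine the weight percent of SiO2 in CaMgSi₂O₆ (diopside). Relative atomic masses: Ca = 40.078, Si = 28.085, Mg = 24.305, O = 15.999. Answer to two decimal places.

55.49 wt%

Formula mass = 216.547 g/mol.
2 Si → 2.0000 mol SiO2 per formula unit; M(SiO2) = 60.083, so SiO2 mass = 120.166 g.
120.166/216.547 × 100 = 55.49 wt%.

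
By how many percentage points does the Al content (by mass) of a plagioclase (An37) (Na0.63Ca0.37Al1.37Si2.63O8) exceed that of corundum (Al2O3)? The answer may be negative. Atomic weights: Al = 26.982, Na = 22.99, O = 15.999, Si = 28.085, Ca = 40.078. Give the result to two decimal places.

First mineral: 36.965 g Al in 268.133 g formula = 13.79 wt% Al.
Second mineral: 53.964 g Al in 101.961 g formula = 52.93 wt% Al.
13.79% − 52.93% gives a difference of -39.14 percentage points.

-39.14 percentage points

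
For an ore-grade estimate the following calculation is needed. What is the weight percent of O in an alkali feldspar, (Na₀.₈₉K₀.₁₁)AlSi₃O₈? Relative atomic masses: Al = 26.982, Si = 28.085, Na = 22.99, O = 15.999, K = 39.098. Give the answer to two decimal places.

48.48 mass %

Molar mass of (Na₀.₈₉K₀.₁₁)AlSi₃O₈: 0.89×22.99 + 0.11×39.098 + 1×26.982 + 3×28.085 + 8×15.999 = 263.991 g/mol.
Mass of O per formula unit: 8 × 15.999 = 127.992 g.
Weight fraction O = 127.992 / 263.991 = 0.4848.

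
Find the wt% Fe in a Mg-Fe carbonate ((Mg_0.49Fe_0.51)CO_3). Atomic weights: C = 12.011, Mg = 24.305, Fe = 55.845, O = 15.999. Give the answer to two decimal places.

28.37 weight percent

Molar mass of (Mg_0.49Fe_0.51)CO_3: 0.49·24.305 + 0.51·55.845 + 1·12.011 + 3·15.999 = 100.398 g/mol.
Mass of Fe per formula unit: 0.51 × 55.845 = 28.481 g.
Weight fraction Fe = 28.481 / 100.398 = 0.2837.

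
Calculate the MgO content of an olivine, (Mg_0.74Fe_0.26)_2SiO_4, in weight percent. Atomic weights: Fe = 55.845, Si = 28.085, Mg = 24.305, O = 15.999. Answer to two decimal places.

37.97 wt%

M((Mg_0.74Fe_0.26)_2SiO_4) = 157.092 g/mol; M(MgO) = 40.304 g/mol.
Moles MgO per formula unit = 1.48 Mg ÷ 1 = 1.4800.
MgO fraction = (1.4800 × 40.304) / 157.092 = 59.650/157.092 = 0.3797.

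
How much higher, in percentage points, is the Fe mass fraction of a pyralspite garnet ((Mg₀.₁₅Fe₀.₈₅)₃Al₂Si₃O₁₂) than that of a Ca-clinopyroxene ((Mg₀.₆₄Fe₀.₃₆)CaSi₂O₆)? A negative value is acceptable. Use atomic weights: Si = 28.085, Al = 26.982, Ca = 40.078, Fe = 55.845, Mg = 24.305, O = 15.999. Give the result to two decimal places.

20.63 percentage points

M((Mg₀.₁₅Fe₀.₈₅)₃Al₂Si₃O₁₂) = 483.549 g/mol, so wt% Fe = 142.405/483.549 × 100 = 29.45%.
M((Mg₀.₆₄Fe₀.₃₆)CaSi₂O₆) = 227.901 g/mol, so wt% Fe = 20.104/227.901 × 100 = 8.82%.
29.45 − 8.82 = 20.63 pp.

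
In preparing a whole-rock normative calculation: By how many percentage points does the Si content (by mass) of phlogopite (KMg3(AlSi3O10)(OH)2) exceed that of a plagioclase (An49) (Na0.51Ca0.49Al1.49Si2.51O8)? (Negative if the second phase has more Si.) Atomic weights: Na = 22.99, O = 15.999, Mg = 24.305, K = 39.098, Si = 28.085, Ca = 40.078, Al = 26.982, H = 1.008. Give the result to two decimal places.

M(KMg3(AlSi3O10)(OH)2) = 417.254 g/mol, so wt% Si = 84.255/417.254 × 100 = 20.19%.
M(Na0.51Ca0.49Al1.49Si2.51O8) = 270.052 g/mol, so wt% Si = 70.493/270.052 × 100 = 26.10%.
20.19 − 26.10 = -5.91 pp.

-5.91 percentage points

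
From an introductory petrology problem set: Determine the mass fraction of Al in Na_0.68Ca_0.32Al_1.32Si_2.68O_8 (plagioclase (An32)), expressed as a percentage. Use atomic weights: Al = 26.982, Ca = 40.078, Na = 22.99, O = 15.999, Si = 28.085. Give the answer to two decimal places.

M(Na_0.68Ca_0.32Al_1.32Si_2.68O_8) = 267.334 g/mol.
Al contributes 1.32 × 26.982 = 35.616 g per mole.
35.616/267.334 = 0.1332 → 13.32%.

13.32 weight percent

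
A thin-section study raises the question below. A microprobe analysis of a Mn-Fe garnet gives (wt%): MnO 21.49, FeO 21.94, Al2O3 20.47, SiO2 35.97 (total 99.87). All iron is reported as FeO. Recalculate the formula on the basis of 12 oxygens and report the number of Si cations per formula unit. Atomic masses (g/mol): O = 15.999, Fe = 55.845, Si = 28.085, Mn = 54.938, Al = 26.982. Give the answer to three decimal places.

2.983 Si apfu

21.49 wt% MnO ÷ 70.937 g/mol = 0.30294 mol, giving 0.30294 Mn and 0.30294 O.
21.94 wt% FeO ÷ 71.844 g/mol = 0.30538 mol, giving 0.30538 Fe and 0.30538 O.
20.47 wt% Al2O3 ÷ 101.961 g/mol = 0.20076 mol, giving 0.40152 Al and 0.60228 O.
35.97 wt% SiO2 ÷ 60.083 g/mol = 0.59867 mol, giving 0.59867 Si and 1.19734 O.
Oxygen sums to 2.40794; scaling by 12/2.40794 = 4.98351 puts the formula on 12 O.
Si: 0.59867 × 4.98351 = 2.983 atoms per formula unit.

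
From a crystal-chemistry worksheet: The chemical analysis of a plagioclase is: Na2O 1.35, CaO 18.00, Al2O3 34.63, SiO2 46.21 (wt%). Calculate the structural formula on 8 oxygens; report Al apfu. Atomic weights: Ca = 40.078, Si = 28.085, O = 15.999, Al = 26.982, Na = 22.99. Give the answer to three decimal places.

Na2O (M=61.979): mol = 0.02178; Na = 0.04356, O = 0.02178.
CaO (M=56.077): mol = 0.32099; Ca = 0.32099, O = 0.32099.
Al2O3 (M=101.961): mol = 0.33964; Al = 0.67928, O = 1.01892.
SiO2 (M=60.083): mol = 0.76910; Si = 0.76910, O = 1.53820.
ΣO = 2.89989; factor = 8/ΣO = 2.75873.
Al apfu = 0.67928 × 2.75873 = 1.874.

1.874 Al apfu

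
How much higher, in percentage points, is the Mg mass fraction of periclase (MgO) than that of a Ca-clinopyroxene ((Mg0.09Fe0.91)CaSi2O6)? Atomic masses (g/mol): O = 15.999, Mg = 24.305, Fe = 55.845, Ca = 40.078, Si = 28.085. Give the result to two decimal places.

M(MgO) = 40.304 g/mol, so wt% Mg = 24.305/40.304 × 100 = 60.30%.
M((Mg0.09Fe0.91)CaSi2O6) = 245.248 g/mol, so wt% Mg = 2.187/245.248 × 100 = 0.89%.
60.30 − 0.89 = 59.41 pp.

59.41 percentage points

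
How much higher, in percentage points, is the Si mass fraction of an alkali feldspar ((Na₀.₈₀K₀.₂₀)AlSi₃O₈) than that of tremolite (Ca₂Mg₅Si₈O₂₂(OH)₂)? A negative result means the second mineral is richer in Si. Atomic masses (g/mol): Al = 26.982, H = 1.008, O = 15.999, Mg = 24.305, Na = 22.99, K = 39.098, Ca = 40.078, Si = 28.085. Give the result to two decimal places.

Si in (Na₀.₈₀K₀.₂₀)AlSi₃O₈: molar mass 265.441 g/mol; 3×28.085 = 84.255 g → 31.74 wt%.
Si in Ca₂Mg₅Si₈O₂₂(OH)₂: molar mass 812.353 g/mol; 8×28.085 = 224.680 g → 27.66 wt%.
Difference = 31.74 − 27.66 = 4.08 percentage points.

4.08 percentage points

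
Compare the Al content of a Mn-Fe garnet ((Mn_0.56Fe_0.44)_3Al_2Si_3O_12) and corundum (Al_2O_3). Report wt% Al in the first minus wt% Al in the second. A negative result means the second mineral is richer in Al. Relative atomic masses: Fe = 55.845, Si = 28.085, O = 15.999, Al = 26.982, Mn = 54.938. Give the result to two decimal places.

-42.05 percentage points

First mineral: 53.964 g Al in 496.218 g formula = 10.88 wt% Al.
Second mineral: 53.964 g Al in 101.961 g formula = 52.93 wt% Al.
10.88% − 52.93% gives a difference of -42.05 percentage points.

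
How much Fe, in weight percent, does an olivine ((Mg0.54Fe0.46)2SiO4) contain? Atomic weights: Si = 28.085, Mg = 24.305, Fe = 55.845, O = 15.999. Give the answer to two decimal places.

30.27 weight percent

Molar mass of (Mg0.54Fe0.46)2SiO4: 1.08×24.305 + 0.92×55.845 + 1×28.085 + 4×15.999 = 169.708 g/mol.
Mass of Fe per formula unit: 0.92 × 55.845 = 51.377 g.
Weight fraction Fe = 51.377 / 169.708 = 0.3027.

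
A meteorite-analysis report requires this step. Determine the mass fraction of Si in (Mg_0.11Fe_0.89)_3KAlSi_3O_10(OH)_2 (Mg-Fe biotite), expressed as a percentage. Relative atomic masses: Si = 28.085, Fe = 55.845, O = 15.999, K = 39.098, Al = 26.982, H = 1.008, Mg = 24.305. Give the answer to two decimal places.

Molar mass of (Mg_0.11Fe_0.89)_3KAlSi_3O_10(OH)_2: 0.33×24.305 + 2.67×55.845 + 1×39.098 + 1×26.982 + 3×28.085 + 12×15.999 + 2×1.008 = 501.466 g/mol.
Mass of Si per formula unit: 3 × 28.085 = 84.255 g.
Weight fraction Si = 84.255 / 501.466 = 0.1680.

16.80 mass %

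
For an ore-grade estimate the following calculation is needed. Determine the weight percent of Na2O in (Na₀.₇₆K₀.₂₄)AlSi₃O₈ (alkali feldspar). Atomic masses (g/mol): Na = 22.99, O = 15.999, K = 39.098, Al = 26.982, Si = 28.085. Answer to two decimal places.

8.85 wt%

Molar mass of (Na₀.₇₆K₀.₂₄)AlSi₃O₈ = 0.76×22.99 + 0.24×39.098 + 1×26.982 + 3×28.085 + 8×15.999 = 266.085 g/mol.
Each formula unit contains 0.76 Na, equivalent to 0.76/2 = 0.3800 mol Na2O.
M(Na2O) = 2×22.99 + 1×15.999 = 61.979 g/mol.
Mass of Na2O per formula unit = 0.3800 × 61.979 = 23.552 g.
Na2O wt% = 23.552 / 266.085 × 100 = 8.85%.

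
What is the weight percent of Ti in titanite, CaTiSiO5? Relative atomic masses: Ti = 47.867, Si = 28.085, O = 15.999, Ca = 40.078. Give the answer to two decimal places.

24.42 mass %

Formula mass = 1×40.078 + 1×47.867 + 1×28.085 + 5×15.999 = 196.025 g/mol, of which 47.867 g is Ti.
So Ti makes up 47.867/196.025 = 0.2442 of the mass, i.e. 24.42%.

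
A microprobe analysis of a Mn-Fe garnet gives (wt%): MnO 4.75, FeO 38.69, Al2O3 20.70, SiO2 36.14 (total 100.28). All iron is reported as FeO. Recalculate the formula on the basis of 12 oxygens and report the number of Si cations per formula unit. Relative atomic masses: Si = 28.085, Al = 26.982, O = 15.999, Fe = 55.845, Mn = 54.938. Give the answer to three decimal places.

MnO (M=70.937): mol = 0.06696; Mn = 0.06696, O = 0.06696.
FeO (M=71.844): mol = 0.53853; Fe = 0.53853, O = 0.53853.
Al2O3 (M=101.961): mol = 0.20302; Al = 0.40604, O = 0.60906.
SiO2 (M=60.083): mol = 0.60150; Si = 0.60150, O = 1.20300.
ΣO = 2.41755; factor = 12/ΣO = 4.96370.
Si apfu = 0.60150 × 4.96370 = 2.986.

2.986 Si apfu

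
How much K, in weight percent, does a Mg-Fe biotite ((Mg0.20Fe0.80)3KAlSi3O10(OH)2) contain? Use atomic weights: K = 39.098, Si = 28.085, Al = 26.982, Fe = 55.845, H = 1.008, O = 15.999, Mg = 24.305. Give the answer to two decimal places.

M((Mg0.20Fe0.80)3KAlSi3O10(OH)2) = 492.950 g/mol.
K contributes 1 × 39.098 = 39.098 g per mole.
39.098/492.950 = 0.0793 → 7.93%.

7.93 weight percent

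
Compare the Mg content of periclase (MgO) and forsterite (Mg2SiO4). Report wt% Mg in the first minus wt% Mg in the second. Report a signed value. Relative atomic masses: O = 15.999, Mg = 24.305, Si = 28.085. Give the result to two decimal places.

25.75 percentage points

M(MgO) = 40.304 g/mol, so wt% Mg = 24.305/40.304 × 100 = 60.30%.
M(Mg2SiO4) = 140.691 g/mol, so wt% Mg = 48.610/140.691 × 100 = 34.55%.
60.30 − 34.55 = 25.75 pp.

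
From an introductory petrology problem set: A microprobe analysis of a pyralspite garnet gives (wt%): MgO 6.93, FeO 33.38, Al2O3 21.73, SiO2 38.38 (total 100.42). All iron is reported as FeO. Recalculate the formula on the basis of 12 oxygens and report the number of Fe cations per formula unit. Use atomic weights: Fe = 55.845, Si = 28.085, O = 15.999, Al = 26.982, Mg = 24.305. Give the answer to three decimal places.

2.183 Fe apfu

MgO (M=40.304): mol = 0.17194; Mg = 0.17194, O = 0.17194.
FeO (M=71.844): mol = 0.46462; Fe = 0.46462, O = 0.46462.
Al2O3 (M=101.961): mol = 0.21312; Al = 0.42624, O = 0.63936.
SiO2 (M=60.083): mol = 0.63878; Si = 0.63878, O = 1.27756.
ΣO = 2.55348; factor = 12/ΣO = 4.69947.
Fe apfu = 0.46462 × 4.69947 = 2.183.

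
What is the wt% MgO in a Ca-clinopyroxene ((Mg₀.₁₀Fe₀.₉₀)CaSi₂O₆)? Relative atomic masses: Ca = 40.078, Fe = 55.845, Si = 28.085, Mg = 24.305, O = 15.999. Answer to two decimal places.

M((Mg₀.₁₀Fe₀.₉₀)CaSi₂O₆) = 244.933 g/mol; M(MgO) = 40.304 g/mol.
Moles MgO per formula unit = 0.10 Mg ÷ 1 = 0.1000.
MgO fraction = (0.1000 × 40.304) / 244.933 = 4.030/244.933 = 0.0165.

1.65 wt%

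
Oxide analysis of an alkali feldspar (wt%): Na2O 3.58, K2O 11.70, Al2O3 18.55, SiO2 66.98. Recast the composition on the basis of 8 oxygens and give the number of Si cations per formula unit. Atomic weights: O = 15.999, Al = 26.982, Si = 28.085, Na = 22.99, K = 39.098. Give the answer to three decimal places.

3.58 wt% Na2O ÷ 61.979 g/mol = 0.05776 mol, giving 0.11552 Na and 0.05776 O.
11.70 wt% K2O ÷ 94.195 g/mol = 0.12421 mol, giving 0.24842 K and 0.12421 O.
18.55 wt% Al2O3 ÷ 101.961 g/mol = 0.18193 mol, giving 0.36386 Al and 0.54579 O.
66.98 wt% SiO2 ÷ 60.083 g/mol = 1.11479 mol, giving 1.11479 Si and 2.22958 O.
Oxygen sums to 2.95734; scaling by 8/2.95734 = 2.70513 puts the formula on 8 O.
Si: 1.11479 × 2.70513 = 3.016 atoms per formula unit.

3.016 Si apfu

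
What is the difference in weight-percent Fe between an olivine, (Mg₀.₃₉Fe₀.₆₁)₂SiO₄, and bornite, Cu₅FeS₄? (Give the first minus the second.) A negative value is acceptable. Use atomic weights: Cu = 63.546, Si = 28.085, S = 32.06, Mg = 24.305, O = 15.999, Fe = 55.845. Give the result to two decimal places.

26.90 percentage points

Fe in (Mg₀.₃₉Fe₀.₆₁)₂SiO₄: molar mass 179.170 g/mol; 1.22×55.845 = 68.131 g → 38.03 wt%.
Fe in Cu₅FeS₄: molar mass 501.815 g/mol; 1×55.845 = 55.845 g → 11.13 wt%.
Difference = 38.03 − 11.13 = 26.90 percentage points.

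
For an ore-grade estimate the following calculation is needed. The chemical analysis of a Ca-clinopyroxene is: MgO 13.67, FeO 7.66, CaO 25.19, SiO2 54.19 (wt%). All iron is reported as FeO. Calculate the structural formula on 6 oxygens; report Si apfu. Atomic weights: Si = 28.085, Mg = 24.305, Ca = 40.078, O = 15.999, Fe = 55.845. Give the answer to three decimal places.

2.005 Si apfu

13.67 wt% MgO ÷ 40.304 g/mol = 0.33917 mol, giving 0.33917 Mg and 0.33917 O.
7.66 wt% FeO ÷ 71.844 g/mol = 0.10662 mol, giving 0.10662 Fe and 0.10662 O.
25.19 wt% CaO ÷ 56.077 g/mol = 0.44920 mol, giving 0.44920 Ca and 0.44920 O.
54.19 wt% SiO2 ÷ 60.083 g/mol = 0.90192 mol, giving 0.90192 Si and 1.80384 O.
Oxygen sums to 2.69883; scaling by 6/2.69883 = 2.22319 puts the formula on 6 O.
Si: 0.90192 × 2.22319 = 2.005 atoms per formula unit.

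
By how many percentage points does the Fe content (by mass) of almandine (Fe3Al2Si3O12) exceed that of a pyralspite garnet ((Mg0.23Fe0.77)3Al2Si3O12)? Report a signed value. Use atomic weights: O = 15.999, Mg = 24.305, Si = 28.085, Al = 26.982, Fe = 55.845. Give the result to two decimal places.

First mineral: 167.535 g Fe in 497.742 g formula = 33.66 wt% Fe.
Second mineral: 129.002 g Fe in 475.979 g formula = 27.10 wt% Fe.
33.66% − 27.10% gives a difference of 6.56 percentage points.

6.56 percentage points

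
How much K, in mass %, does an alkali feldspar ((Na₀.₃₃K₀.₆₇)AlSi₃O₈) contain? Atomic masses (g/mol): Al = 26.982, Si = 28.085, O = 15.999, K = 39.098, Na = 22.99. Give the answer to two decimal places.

9.60 mass %

M((Na₀.₃₃K₀.₆₇)AlSi₃O₈) = 273.011 g/mol.
K contributes 0.67 × 39.098 = 26.196 g per mole.
26.196/273.011 = 0.0960 → 9.60%.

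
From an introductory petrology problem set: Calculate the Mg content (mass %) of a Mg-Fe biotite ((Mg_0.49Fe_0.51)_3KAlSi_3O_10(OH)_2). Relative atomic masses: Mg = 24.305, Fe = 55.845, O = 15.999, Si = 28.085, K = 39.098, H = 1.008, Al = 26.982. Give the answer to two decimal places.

M((Mg_0.49Fe_0.51)_3KAlSi_3O_10(OH)_2) = 465.510 g/mol.
Mg contributes 1.47 × 24.305 = 35.728 g per mole.
35.728/465.510 = 0.0768 → 7.68%.

7.68 mass %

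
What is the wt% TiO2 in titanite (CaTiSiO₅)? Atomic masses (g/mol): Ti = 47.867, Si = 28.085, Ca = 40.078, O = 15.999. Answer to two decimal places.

40.74 wt%

Molar mass of CaTiSiO₅ = 1·40.078 + 1·47.867 + 1·28.085 + 5·15.999 = 196.025 g/mol.
Each formula unit contains 1 Ti, equivalent to 1/1 = 1.0000 mol TiO2.
M(TiO2) = 1×47.867 + 2×15.999 = 79.865 g/mol.
Mass of TiO2 per formula unit = 1.0000 × 79.865 = 79.865 g.
TiO2 wt% = 79.865 / 196.025 × 100 = 40.74%.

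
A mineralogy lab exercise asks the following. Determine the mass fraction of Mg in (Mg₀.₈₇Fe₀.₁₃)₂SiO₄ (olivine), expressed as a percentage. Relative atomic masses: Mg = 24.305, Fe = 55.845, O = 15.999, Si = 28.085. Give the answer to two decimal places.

28.40 weight percent

M((Mg₀.₈₇Fe₀.₁₃)₂SiO₄) = 148.891 g/mol.
Mg contributes 1.74 × 24.305 = 42.291 g per mole.
42.291/148.891 = 0.2840 → 28.40%.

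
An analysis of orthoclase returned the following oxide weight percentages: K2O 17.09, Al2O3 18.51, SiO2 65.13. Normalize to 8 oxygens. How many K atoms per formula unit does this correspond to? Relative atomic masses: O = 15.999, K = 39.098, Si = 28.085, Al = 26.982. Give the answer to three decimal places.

1.003 K apfu

17.09 wt% K2O ÷ 94.195 g/mol = 0.18143 mol, giving 0.36286 K and 0.18143 O.
18.51 wt% Al2O3 ÷ 101.961 g/mol = 0.18154 mol, giving 0.36308 Al and 0.54462 O.
65.13 wt% SiO2 ÷ 60.083 g/mol = 1.08400 mol, giving 1.08400 Si and 2.16800 O.
Oxygen sums to 2.89405; scaling by 8/2.89405 = 2.76429 puts the formula on 8 O.
K: 0.36286 × 2.76429 = 1.003 atoms per formula unit.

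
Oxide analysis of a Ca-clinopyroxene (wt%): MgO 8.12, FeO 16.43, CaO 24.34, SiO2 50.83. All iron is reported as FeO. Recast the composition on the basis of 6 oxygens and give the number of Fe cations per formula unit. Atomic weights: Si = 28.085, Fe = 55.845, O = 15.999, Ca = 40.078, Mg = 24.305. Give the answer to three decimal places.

0.537 Fe apfu

MgO (M=40.304): mol = 0.20147; Mg = 0.20147, O = 0.20147.
FeO (M=71.844): mol = 0.22869; Fe = 0.22869, O = 0.22869.
CaO (M=56.077): mol = 0.43405; Ca = 0.43405, O = 0.43405.
SiO2 (M=60.083): mol = 0.84600; Si = 0.84600, O = 1.69200.
ΣO = 2.55621; factor = 6/ΣO = 2.34722.
Fe apfu = 0.22869 × 2.34722 = 0.537.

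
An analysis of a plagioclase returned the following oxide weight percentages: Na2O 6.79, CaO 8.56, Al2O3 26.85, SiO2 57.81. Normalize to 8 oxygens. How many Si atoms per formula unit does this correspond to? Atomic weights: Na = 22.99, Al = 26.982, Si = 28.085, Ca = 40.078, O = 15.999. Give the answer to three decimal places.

Na2O (M=61.979): mol = 0.10955; Na = 0.21910, O = 0.10955.
CaO (M=56.077): mol = 0.15265; Ca = 0.15265, O = 0.15265.
Al2O3 (M=101.961): mol = 0.26334; Al = 0.52668, O = 0.79002.
SiO2 (M=60.083): mol = 0.96217; Si = 0.96217, O = 1.92434.
ΣO = 2.97656; factor = 8/ΣO = 2.68767.
Si apfu = 0.96217 × 2.68767 = 2.586.

2.586 Si apfu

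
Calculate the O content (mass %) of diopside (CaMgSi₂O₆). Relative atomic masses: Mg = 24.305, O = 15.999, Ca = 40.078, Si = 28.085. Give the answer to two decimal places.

44.33 mass %

Formula mass = 1×40.078 + 1×24.305 + 2×28.085 + 6×15.999 = 216.547 g/mol, of which 95.994 g is O.
So O makes up 95.994/216.547 = 0.4433 of the mass, i.e. 44.33%.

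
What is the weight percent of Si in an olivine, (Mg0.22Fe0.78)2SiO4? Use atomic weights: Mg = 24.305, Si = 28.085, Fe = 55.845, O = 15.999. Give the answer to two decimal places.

M((Mg0.22Fe0.78)2SiO4) = 189.893 g/mol.
Si contributes 1 × 28.085 = 28.085 g per mole.
28.085/189.893 = 0.1479 → 14.79%.

14.79 mass %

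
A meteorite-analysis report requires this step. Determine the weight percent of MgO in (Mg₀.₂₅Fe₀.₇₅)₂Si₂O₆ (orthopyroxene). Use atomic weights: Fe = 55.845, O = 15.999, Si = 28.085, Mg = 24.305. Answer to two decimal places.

M((Mg₀.₂₅Fe₀.₇₅)₂Si₂O₆) = 248.084 g/mol; M(MgO) = 40.304 g/mol.
Moles MgO per formula unit = 0.50 Mg ÷ 1 = 0.5000.
MgO fraction = (0.5000 × 40.304) / 248.084 = 20.152/248.084 = 0.0812.

8.12 wt%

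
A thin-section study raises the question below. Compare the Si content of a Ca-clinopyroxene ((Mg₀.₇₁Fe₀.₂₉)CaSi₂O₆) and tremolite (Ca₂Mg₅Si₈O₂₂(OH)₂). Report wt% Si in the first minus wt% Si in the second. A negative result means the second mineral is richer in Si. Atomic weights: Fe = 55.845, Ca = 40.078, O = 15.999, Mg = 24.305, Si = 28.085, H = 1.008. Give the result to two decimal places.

-2.77 percentage points

First mineral: 56.170 g Si in 225.694 g formula = 24.89 wt% Si.
Second mineral: 224.680 g Si in 812.353 g formula = 27.66 wt% Si.
24.89% − 27.66% gives a difference of -2.77 percentage points.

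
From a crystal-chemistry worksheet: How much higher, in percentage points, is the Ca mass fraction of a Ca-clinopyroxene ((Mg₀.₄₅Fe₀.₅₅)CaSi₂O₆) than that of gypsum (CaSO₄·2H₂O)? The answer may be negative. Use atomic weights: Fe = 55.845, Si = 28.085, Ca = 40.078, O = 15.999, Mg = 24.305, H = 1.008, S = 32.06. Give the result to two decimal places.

-6.14 percentage points

Ca in (Mg₀.₄₅Fe₀.₅₅)CaSi₂O₆: molar mass 233.894 g/mol; 1×40.078 = 40.078 g → 17.14 wt%.
Ca in CaSO₄·2H₂O: molar mass 172.164 g/mol; 1×40.078 = 40.078 g → 23.28 wt%.
Difference = 17.14 − 23.28 = -6.14 percentage points.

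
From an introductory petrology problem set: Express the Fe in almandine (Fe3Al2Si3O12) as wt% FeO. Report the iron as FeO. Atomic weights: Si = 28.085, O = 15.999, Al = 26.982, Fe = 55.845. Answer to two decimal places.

Formula mass = 497.742 g/mol.
3 Fe → 3.0000 mol FeO per formula unit; M(FeO) = 71.844, so FeO mass = 215.532 g.
215.532/497.742 × 100 = 43.30 wt%.

43.30 wt%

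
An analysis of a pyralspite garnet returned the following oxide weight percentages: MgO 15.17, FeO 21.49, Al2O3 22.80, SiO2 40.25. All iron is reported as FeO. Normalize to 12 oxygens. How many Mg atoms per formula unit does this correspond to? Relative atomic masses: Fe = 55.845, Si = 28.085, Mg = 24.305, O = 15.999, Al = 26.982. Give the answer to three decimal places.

MgO: 15.17/40.304 = 0.37639 mol → 0.37639 mol Mg, 0.37639 mol O.
FeO: 21.49/71.844 = 0.29912 mol → 0.29912 mol Fe, 0.29912 mol O.
Al2O3: 22.80/101.961 = 0.22361 mol → 0.44722 mol Al, 0.67083 mol O.
SiO2: 40.25/60.083 = 0.66991 mol → 0.66991 mol Si, 1.33982 mol O.
Total oxygen = 2.68616 mol. Normalization factor = 12/2.68616 = 4.46734.
Mg per 12 O = 0.37639 × 4.46734 = 1.681.

1.681 Mg apfu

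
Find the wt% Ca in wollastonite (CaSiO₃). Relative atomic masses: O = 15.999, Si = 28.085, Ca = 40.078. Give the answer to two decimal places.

Formula mass = 1*40.078 + 1*28.085 + 3*15.999 = 116.160 g/mol, of which 40.078 g is Ca.
So Ca makes up 40.078/116.160 = 0.3450 of the mass, i.e. 34.50%.

34.50 weight percent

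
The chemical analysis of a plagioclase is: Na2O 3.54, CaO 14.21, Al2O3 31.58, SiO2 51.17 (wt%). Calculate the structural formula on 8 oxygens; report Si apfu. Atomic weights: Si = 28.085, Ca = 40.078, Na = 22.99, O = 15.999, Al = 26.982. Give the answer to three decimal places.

Na2O: 3.54/61.979 = 0.05712 mol → 0.11424 mol Na, 0.05712 mol O.
CaO: 14.21/56.077 = 0.25340 mol → 0.25340 mol Ca, 0.25340 mol O.
Al2O3: 31.58/101.961 = 0.30973 mol → 0.61946 mol Al, 0.92919 mol O.
SiO2: 51.17/60.083 = 0.85166 mol → 0.85166 mol Si, 1.70332 mol O.
Total oxygen = 2.94303 mol. Normalization factor = 8/2.94303 = 2.71829.
Si per 8 O = 0.85166 × 2.71829 = 2.315.

2.315 Si apfu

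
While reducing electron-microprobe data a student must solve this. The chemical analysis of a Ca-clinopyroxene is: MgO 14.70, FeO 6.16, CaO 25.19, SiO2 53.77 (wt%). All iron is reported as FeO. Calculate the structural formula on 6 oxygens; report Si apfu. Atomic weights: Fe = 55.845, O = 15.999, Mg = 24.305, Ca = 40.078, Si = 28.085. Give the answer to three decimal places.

1.996 Si apfu

MgO (M=40.304): mol = 0.36473; Mg = 0.36473, O = 0.36473.
FeO (M=71.844): mol = 0.08574; Fe = 0.08574, O = 0.08574.
CaO (M=56.077): mol = 0.44920; Ca = 0.44920, O = 0.44920.
SiO2 (M=60.083): mol = 0.89493; Si = 0.89493, O = 1.78986.
ΣO = 2.68953; factor = 6/ΣO = 2.23087.
Si apfu = 0.89493 × 2.23087 = 1.996.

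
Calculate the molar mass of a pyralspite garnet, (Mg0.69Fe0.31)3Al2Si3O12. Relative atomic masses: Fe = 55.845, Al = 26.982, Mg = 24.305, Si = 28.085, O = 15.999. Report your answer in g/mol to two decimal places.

M = 2.07×24.305 + 0.93×55.845 + 2×26.982 + 3×28.085 + 12×15.999

432.45 g/mol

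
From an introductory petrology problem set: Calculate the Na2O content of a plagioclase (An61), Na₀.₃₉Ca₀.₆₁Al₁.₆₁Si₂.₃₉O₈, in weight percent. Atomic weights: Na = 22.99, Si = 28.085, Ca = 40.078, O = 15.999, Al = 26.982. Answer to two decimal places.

4.44 wt%

Formula mass = 271.970 g/mol.
0.39 Na → 0.1950 mol Na2O per formula unit; M(Na2O) = 61.979, so Na2O mass = 12.086 g.
12.086/271.970 × 100 = 4.44 wt%.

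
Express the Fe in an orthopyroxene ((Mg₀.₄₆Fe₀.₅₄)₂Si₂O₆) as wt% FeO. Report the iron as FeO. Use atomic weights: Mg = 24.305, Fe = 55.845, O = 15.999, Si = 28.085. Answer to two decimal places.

Molar mass of (Mg₀.₄₆Fe₀.₅₄)₂Si₂O₆ = 0.92·24.305 + 1.08·55.845 + 2·28.085 + 6·15.999 = 234.837 g/mol.
Each formula unit contains 1.08 Fe, equivalent to 1.08/1 = 1.0800 mol FeO.
M(FeO) = 1×55.845 + 1×15.999 = 71.844 g/mol.
Mass of FeO per formula unit = 1.0800 × 71.844 = 77.592 g.
FeO wt% = 77.592 / 234.837 × 100 = 33.04%.

33.04 wt%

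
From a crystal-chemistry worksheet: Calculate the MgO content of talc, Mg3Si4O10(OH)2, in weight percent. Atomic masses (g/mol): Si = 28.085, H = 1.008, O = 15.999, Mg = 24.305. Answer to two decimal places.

Molar mass of Mg3Si4O10(OH)2 = 3·24.305 + 4·28.085 + 12·15.999 + 2·1.008 = 379.259 g/mol.
Each formula unit contains 3 Mg, equivalent to 3/1 = 3.0000 mol MgO.
M(MgO) = 1×24.305 + 1×15.999 = 40.304 g/mol.
Mass of MgO per formula unit = 3.0000 × 40.304 = 120.912 g.
MgO wt% = 120.912 / 379.259 × 100 = 31.88%.

31.88 wt%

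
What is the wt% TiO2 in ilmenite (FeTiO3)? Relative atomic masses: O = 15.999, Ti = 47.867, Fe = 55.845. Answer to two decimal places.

Molar mass of FeTiO3 = 1·55.845 + 1·47.867 + 3·15.999 = 151.709 g/mol.
Each formula unit contains 1 Ti, equivalent to 1/1 = 1.0000 mol TiO2.
M(TiO2) = 1×47.867 + 2×15.999 = 79.865 g/mol.
Mass of TiO2 per formula unit = 1.0000 × 79.865 = 79.865 g.
TiO2 wt% = 79.865 / 151.709 × 100 = 52.64%.

52.64 wt%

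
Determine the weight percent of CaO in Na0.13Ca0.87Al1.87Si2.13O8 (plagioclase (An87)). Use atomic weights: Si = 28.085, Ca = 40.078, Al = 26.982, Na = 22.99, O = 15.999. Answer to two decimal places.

17.67 wt%

Formula mass = 276.126 g/mol.
0.87 Ca → 0.8700 mol CaO per formula unit; M(CaO) = 56.077, so CaO mass = 48.787 g.
48.787/276.126 × 100 = 17.67 wt%.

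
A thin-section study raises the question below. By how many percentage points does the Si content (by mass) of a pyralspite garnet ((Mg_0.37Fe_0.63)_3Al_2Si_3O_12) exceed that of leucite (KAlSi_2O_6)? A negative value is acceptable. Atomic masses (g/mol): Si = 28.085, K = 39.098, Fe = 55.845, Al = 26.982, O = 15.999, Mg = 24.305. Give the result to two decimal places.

Si in (Mg_0.37Fe_0.63)_3Al_2Si_3O_12: molar mass 462.733 g/mol; 3×28.085 = 84.255 g → 18.21 wt%.
Si in KAlSi_2O_6: molar mass 218.244 g/mol; 2×28.085 = 56.170 g → 25.74 wt%.
Difference = 18.21 − 25.74 = -7.53 percentage points.

-7.53 percentage points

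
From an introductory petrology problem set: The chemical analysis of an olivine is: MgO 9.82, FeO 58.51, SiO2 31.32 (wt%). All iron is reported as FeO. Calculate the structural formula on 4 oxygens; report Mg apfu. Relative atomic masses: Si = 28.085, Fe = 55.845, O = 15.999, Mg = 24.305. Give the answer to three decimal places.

9.82 wt% MgO ÷ 40.304 g/mol = 0.24365 mol, giving 0.24365 Mg and 0.24365 O.
58.51 wt% FeO ÷ 71.844 g/mol = 0.81440 mol, giving 0.81440 Fe and 0.81440 O.
31.32 wt% SiO2 ÷ 60.083 g/mol = 0.52128 mol, giving 0.52128 Si and 1.04256 O.
Oxygen sums to 2.10061; scaling by 4/2.10061 = 1.90421 puts the formula on 4 O.
Mg: 0.24365 × 1.90421 = 0.464 atoms per formula unit.

0.464 Mg apfu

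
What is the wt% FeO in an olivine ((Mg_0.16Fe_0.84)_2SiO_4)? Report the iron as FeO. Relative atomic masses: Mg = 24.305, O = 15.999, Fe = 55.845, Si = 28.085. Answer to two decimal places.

Molar mass of (Mg_0.16Fe_0.84)_2SiO_4 = 0.32×24.305 + 1.68×55.845 + 1×28.085 + 4×15.999 = 193.678 g/mol.
Each formula unit contains 1.68 Fe, equivalent to 1.68/1 = 1.6800 mol FeO.
M(FeO) = 1×55.845 + 1×15.999 = 71.844 g/mol.
Mass of FeO per formula unit = 1.6800 × 71.844 = 120.698 g.
FeO wt% = 120.698 / 193.678 × 100 = 62.32%.

62.32 wt%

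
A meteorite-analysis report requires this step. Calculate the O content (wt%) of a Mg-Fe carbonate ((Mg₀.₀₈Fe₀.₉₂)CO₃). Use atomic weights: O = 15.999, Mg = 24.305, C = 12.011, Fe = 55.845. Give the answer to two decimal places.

42.35 wt%

M((Mg₀.₀₈Fe₀.₉₂)CO₃) = 113.330 g/mol.
O contributes 3 × 15.999 = 47.997 g per mole.
47.997/113.330 = 0.4235 → 42.35%.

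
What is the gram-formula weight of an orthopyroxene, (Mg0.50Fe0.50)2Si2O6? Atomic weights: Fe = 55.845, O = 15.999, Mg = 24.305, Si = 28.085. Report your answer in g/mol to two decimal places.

232.31 g/mol

The formula mass is the sum 1×24.305 + 1×55.845 + 2×28.085 + 6×15.999.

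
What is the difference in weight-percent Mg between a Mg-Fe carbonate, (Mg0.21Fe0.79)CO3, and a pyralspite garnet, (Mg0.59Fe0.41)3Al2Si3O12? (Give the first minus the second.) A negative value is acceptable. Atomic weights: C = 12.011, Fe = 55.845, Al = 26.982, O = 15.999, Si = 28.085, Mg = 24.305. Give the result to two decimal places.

Mg in (Mg0.21Fe0.79)CO3: molar mass 109.230 g/mol; 0.21×24.305 = 5.104 g → 4.67 wt%.
Mg in (Mg0.59Fe0.41)3Al2Si3O12: molar mass 441.916 g/mol; 1.77×24.305 = 43.020 g → 9.73 wt%.
Difference = 4.67 − 9.73 = -5.06 percentage points.

-5.06 percentage points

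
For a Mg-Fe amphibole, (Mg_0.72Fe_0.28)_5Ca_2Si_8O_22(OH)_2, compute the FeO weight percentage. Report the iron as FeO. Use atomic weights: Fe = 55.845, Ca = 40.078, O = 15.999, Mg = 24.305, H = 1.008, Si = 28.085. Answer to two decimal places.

Formula mass = 856.509 g/mol.
1.40 Fe → 1.4000 mol FeO per formula unit; M(FeO) = 71.844, so FeO mass = 100.582 g.
100.582/856.509 × 100 = 11.74 wt%.

11.74 wt%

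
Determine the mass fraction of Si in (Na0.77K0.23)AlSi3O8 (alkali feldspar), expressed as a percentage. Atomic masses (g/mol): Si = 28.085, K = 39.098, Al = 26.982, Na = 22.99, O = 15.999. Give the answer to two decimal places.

31.68 wt%

M((Na0.77K0.23)AlSi3O8) = 265.924 g/mol.
Si contributes 3 × 28.085 = 84.255 g per mole.
84.255/265.924 = 0.3168 → 31.68%.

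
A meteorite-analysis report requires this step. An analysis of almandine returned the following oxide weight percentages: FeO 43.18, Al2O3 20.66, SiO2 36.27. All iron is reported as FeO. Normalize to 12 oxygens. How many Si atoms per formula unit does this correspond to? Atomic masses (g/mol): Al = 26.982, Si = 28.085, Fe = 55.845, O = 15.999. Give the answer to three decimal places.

FeO: 43.18/71.844 = 0.60102 mol → 0.60102 mol Fe, 0.60102 mol O.
Al2O3: 20.66/101.961 = 0.20263 mol → 0.40526 mol Al, 0.60789 mol O.
SiO2: 36.27/60.083 = 0.60366 mol → 0.60366 mol Si, 1.20732 mol O.
Total oxygen = 2.41623 mol. Normalization factor = 12/2.41623 = 4.96641.
Si per 12 O = 0.60366 × 4.96641 = 2.998.

2.998 Si apfu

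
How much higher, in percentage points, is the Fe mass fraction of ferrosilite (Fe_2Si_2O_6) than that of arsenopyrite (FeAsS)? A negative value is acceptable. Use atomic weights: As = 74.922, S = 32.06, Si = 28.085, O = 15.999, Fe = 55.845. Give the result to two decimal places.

Fe in Fe_2Si_2O_6: molar mass 263.854 g/mol; 2×55.845 = 111.690 g → 42.33 wt%.
Fe in FeAsS: molar mass 162.827 g/mol; 1×55.845 = 55.845 g → 34.30 wt%.
Difference = 42.33 − 34.30 = 8.03 percentage points.

8.03 percentage points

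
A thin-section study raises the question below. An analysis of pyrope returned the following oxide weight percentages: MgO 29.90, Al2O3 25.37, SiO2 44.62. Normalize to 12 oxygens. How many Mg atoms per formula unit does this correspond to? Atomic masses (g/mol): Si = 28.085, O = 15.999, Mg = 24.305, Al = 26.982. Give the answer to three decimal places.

29.90 wt% MgO ÷ 40.304 g/mol = 0.74186 mol, giving 0.74186 Mg and 0.74186 O.
25.37 wt% Al2O3 ÷ 101.961 g/mol = 0.24882 mol, giving 0.49764 Al and 0.74646 O.
44.62 wt% SiO2 ÷ 60.083 g/mol = 0.74264 mol, giving 0.74264 Si and 1.48528 O.
Oxygen sums to 2.97360; scaling by 12/2.97360 = 4.03551 puts the formula on 12 O.
Mg: 0.74186 × 4.03551 = 2.994 atoms per formula unit.

2.994 Mg apfu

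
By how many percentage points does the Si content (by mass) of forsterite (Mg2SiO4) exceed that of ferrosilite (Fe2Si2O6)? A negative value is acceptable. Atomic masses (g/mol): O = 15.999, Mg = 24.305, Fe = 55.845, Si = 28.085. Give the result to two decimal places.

-1.33 percentage points

Si in Mg2SiO4: molar mass 140.691 g/mol; 1×28.085 = 28.085 g → 19.96 wt%.
Si in Fe2Si2O6: molar mass 263.854 g/mol; 2×28.085 = 56.170 g → 21.29 wt%.
Difference = 19.96 − 21.29 = -1.33 percentage points.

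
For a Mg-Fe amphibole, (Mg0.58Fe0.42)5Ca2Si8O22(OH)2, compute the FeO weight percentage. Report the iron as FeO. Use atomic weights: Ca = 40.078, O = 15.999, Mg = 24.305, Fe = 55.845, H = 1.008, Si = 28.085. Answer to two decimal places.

17.17 wt%

M((Mg0.58Fe0.42)5Ca2Si8O22(OH)2) = 878.587 g/mol; M(FeO) = 71.844 g/mol.
Moles FeO per formula unit = 2.10 Fe ÷ 1 = 2.1000.
FeO fraction = (2.1000 × 71.844) / 878.587 = 150.872/878.587 = 0.1717.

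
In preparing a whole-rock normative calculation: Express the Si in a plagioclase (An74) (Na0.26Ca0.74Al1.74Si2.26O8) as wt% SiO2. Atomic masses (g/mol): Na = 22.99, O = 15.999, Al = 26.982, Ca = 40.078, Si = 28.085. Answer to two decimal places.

49.55 wt%

Molar mass of Na0.26Ca0.74Al1.74Si2.26O8 = 0.26×22.99 + 0.74×40.078 + 1.74×26.982 + 2.26×28.085 + 8×15.999 = 274.048 g/mol.
Each formula unit contains 2.26 Si, equivalent to 2.26/1 = 2.2600 mol SiO2.
M(SiO2) = 1×28.085 + 2×15.999 = 60.083 g/mol.
Mass of SiO2 per formula unit = 2.2600 × 60.083 = 135.788 g.
SiO2 wt% = 135.788 / 274.048 × 100 = 49.55%.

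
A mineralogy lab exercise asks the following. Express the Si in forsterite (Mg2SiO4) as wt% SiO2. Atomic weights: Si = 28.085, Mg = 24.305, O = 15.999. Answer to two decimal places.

Formula mass = 140.691 g/mol.
1 Si → 1.0000 mol SiO2 per formula unit; M(SiO2) = 60.083, so SiO2 mass = 60.083 g.
60.083/140.691 × 100 = 42.71 wt%.

42.71 wt%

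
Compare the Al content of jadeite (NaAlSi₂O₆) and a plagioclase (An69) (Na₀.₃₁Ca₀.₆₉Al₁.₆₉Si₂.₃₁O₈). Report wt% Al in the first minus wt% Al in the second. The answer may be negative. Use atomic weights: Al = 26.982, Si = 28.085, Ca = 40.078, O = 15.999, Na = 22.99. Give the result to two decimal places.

Al in NaAlSi₂O₆: molar mass 202.136 g/mol; 1×26.982 = 26.982 g → 13.35 wt%.
Al in Na₀.₃₁Ca₀.₆₉Al₁.₆₉Si₂.₃₁O₈: molar mass 273.249 g/mol; 1.69×26.982 = 45.600 g → 16.69 wt%.
Difference = 13.35 − 16.69 = -3.34 percentage points.

-3.34 percentage points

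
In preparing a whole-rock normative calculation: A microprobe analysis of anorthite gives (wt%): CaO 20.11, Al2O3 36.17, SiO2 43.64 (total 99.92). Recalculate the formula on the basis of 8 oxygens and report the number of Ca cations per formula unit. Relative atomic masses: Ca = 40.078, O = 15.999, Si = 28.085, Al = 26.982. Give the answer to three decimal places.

0.998 Ca apfu

CaO: 20.11/56.077 = 0.35861 mol → 0.35861 mol Ca, 0.35861 mol O.
Al2O3: 36.17/101.961 = 0.35474 mol → 0.70948 mol Al, 1.06422 mol O.
SiO2: 43.64/60.083 = 0.72633 mol → 0.72633 mol Si, 1.45266 mol O.
Total oxygen = 2.87549 mol. Normalization factor = 8/2.87549 = 2.78213.
Ca per 8 O = 0.35861 × 2.78213 = 0.998.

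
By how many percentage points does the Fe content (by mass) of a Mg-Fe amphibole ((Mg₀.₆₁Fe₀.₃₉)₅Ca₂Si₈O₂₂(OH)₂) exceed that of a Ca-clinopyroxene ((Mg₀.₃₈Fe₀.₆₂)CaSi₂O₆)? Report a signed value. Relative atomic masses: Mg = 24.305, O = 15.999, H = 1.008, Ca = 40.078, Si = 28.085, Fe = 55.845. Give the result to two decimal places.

First mineral: 108.898 g Fe in 873.856 g formula = 12.46 wt% Fe.
Second mineral: 34.624 g Fe in 236.102 g formula = 14.66 wt% Fe.
12.46% − 14.66% gives a difference of -2.20 percentage points.

-2.20 percentage points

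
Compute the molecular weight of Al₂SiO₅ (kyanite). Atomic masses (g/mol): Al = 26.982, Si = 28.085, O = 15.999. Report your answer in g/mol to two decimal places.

Al: 2 × 26.982 = 53.9640
Si: 1 × 28.085 = 28.0850
O: 5 × 15.999 = 79.9950
Summing the contributions gives the formula mass.

162.04 g/mol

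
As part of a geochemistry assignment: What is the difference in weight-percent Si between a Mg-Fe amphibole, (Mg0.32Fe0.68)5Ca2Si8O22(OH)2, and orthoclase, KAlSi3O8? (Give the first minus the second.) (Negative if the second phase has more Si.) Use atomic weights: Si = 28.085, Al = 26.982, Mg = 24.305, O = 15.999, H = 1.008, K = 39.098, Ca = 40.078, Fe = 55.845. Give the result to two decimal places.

M((Mg0.32Fe0.68)5Ca2Si8O22(OH)2) = 919.589 g/mol, so wt% Si = 224.680/919.589 × 100 = 24.43%.
M(KAlSi3O8) = 278.327 g/mol, so wt% Si = 84.255/278.327 × 100 = 30.27%.
24.43 − 30.27 = -5.84 pp.

-5.84 percentage points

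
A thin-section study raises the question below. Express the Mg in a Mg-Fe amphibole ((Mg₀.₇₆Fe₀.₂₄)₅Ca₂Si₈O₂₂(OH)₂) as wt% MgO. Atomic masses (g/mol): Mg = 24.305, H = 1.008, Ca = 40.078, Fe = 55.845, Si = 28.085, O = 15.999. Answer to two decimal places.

18.01 wt%

Formula mass = 850.201 g/mol.
3.80 Mg → 3.8000 mol MgO per formula unit; M(MgO) = 40.304, so MgO mass = 153.155 g.
153.155/850.201 × 100 = 18.01 wt%.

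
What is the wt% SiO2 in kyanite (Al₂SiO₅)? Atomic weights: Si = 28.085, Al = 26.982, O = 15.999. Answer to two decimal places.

37.08 wt%

Molar mass of Al₂SiO₅ = 2·26.982 + 1·28.085 + 5·15.999 = 162.044 g/mol.
Each formula unit contains 1 Si, equivalent to 1/1 = 1.0000 mol SiO2.
M(SiO2) = 1×28.085 + 2×15.999 = 60.083 g/mol.
Mass of SiO2 per formula unit = 1.0000 × 60.083 = 60.083 g.
SiO2 wt% = 60.083 / 162.044 × 100 = 37.08%.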